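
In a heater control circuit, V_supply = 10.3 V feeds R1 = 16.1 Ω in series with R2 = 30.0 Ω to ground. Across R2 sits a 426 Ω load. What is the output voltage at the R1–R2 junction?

V_out ≈ 6.54 V

First combine the lower leg with the load: R2 ‖ R_L = 28.03 Ω.
Voltage divider with the loaded lower leg: V_out = 10.3 × 28.03/(16.1 + 28.03) = 10.3 × 0.6351 = 6.542 V.
(Unloaded it would be 6.70 V; the load pulls it down.)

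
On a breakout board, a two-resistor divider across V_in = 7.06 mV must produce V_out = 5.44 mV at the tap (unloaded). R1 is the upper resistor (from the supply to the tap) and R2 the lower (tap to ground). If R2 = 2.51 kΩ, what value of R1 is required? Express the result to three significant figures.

Required fraction k = V_out/V_in = 0.7705.
So R1 = R2 · (V_in/V_out − 1) = 2.51 × (7.06/5.44 − 1) = 2.51 × 0.2978 = 0.7475 kΩ.

R1 ≈ 0.747 kΩ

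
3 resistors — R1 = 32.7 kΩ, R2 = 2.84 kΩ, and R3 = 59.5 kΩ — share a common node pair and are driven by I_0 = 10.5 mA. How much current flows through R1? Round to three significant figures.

ΣG = 1/32.7 + 1/2.84 + 1/59.5 = 0.3995.
By the current-divider rule, I = I_0 · G_k/ΣG = 10.5 × 0.07655 = 0.8038 mA.

I ≈ 0.804 mA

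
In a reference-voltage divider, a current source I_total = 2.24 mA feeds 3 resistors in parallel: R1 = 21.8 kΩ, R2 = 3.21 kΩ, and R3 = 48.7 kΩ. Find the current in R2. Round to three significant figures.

I ≈ 1.85 mA

ΣG = 1/21.8 + 1/3.21 + 1/48.7 = 0.3779.
Current divider: I(R2) = I_total · G_k/ΣG = 2.24 × (0.3115/0.3779) = 2.24 × 0.8243 = 1.846 mA.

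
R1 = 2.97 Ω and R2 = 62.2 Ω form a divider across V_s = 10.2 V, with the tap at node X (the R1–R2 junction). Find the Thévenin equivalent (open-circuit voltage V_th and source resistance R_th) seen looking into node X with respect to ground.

V_th ≈ 9.74 V, R_th ≈ 2.83 Ω

With X open, the divider is unloaded: V_th = 10.2 × 62.2/65.17 = 9.735 V.
With V_s suppressed (replaced by a short), R_th = R1 ‖ R2 = (2.970 × 62.2)/(2.970 + 62.2) = 2.835 Ω.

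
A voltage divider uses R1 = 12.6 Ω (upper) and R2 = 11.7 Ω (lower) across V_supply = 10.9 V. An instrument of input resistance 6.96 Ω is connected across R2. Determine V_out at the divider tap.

R2 ‖ R_L = (11.7 × 6.96)/(11.7 + 6.96) = 4.364 Ω.
Now apply the divider: V_out = 10.9 × 0.2573 = 2.804 V.

V_out ≈ 2.80 V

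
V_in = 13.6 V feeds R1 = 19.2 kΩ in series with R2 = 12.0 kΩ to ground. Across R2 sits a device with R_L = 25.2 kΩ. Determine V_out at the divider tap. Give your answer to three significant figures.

R2 ‖ R_L = (12.0 × 25.2)/(12.0 + 25.2) = 8.129 kΩ.
Voltage divider with the loaded lower leg: V_out = 13.6 × 8.129/(19.2 + 8.129) = 13.6 × 0.2975 = 4.045 V.

V_out ≈ 4.05 V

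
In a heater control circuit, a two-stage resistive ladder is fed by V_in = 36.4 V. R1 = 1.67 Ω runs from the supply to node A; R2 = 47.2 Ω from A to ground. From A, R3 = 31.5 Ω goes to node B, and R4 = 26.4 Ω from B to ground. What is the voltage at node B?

V_B ≈ 15.6 V

Looking into the second stage from A: R3 + R4 = 57.90 Ω appears in parallel with R2.
R2 ‖ (R3+R4) = 26.00 Ω.
First divider: V_A = V_in · 26.00/(1.67 + 26.00) = 34.20 V.
V_B = V_A × 0.4560 = 15.60 V.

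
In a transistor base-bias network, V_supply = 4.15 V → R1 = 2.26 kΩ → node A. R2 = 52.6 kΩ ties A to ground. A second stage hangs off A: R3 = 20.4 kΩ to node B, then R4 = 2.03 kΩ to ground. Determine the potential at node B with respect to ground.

V_B ≈ 0.328 V

The second stage (R3 + R4 = 22.43 kΩ) loads node A in parallel with R2.
Effective lower resistance at A: R2 ‖ 22.43 = 15.72 kΩ.
First divider: V_A = V_supply · 15.72/(2.26 + 15.72) = 3.628 V.
Stage 2 is unloaded, so V_B = V_A · R4/(R3+R4) = 3.628 × 2.03/22.43 = 0.3284 V.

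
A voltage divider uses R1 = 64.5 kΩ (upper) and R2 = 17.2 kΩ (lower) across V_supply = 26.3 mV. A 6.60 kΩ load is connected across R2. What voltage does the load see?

R2 ‖ R_L = (17.2 × 6.60)/(17.2 + 6.60) = 4.770 kΩ.
Then V_out = V_supply · R2'/(R1 + R2') = 26.3 × 4.770/69.27 = 1.811 mV.
(Unloaded it would be 5.54 mV; the load pulls it down.)

V_out ≈ 1.81 mV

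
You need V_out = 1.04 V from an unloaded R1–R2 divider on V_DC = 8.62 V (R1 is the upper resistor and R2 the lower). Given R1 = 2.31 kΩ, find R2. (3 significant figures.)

The divider ratio is R2/(R1+R2) = 1.04/8.62 = 0.1206.
R2 = R1 · 0.1206/(1 − 0.1206) = 0.3169 kΩ.

R2 ≈ 0.317 kΩ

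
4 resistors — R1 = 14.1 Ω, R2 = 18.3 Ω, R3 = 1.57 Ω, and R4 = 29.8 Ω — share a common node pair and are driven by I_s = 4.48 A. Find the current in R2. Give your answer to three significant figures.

Total conductance ΣG = 1/14.1 + 1/18.3 + 1/1.57 + 1/29.8 = 0.7961 (units of 1/Ω).
Current divider: I(R2) = I_s · G_k/ΣG = 4.48 × (0.05464/0.7961) = 4.48 × 0.06864 = 0.3075 A.

I ≈ 0.308 A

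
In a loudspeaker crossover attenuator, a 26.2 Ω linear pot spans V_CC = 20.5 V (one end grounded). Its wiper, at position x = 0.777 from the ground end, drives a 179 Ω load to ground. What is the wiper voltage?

Split the track: R_lower = x·R_p = 20.36 Ω, R_upper = (1−x)·R_p = 5.843 Ω.
Lower segment in parallel with the load: 20.36 ‖ 179 = 18.28 Ω.
V_out = 20.5 × 18.28/(5.843 + 18.28) = 15.53 V.

V_out ≈ 15.5 V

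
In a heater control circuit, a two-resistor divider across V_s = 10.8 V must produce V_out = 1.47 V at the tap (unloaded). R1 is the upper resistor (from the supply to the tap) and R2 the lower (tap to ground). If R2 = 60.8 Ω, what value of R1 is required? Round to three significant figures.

R1 ≈ 386 Ω

V_out/V_s = R2/(R1+R2) = 0.1361.
R1 = R2·(1/k − 1) = 60.8 × 6.347 = 385.9 Ω.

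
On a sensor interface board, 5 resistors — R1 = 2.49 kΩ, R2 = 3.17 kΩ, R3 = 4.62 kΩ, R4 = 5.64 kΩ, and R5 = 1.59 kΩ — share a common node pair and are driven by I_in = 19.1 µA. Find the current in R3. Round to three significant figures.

I ≈ 2.38 µA

Total conductance ΣG = 1/2.49 + 1/3.17 + 1/4.62 + 1/5.64 + 1/1.59 = 1.740 (units of 1/kΩ).
By the current-divider rule, I = I_in · G_k/ΣG = 19.1 × 0.1244 = 2.376 µA.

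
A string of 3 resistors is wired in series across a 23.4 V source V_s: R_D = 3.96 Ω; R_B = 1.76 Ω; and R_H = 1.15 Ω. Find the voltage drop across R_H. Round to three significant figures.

Total series resistance ΣR = 3.96 + 1.76 + 1.15 = 6.870 Ω.
Voltage divider: V = V_s · (1.150 / 6.870) = 23.4 × 0.1674 = 3.917 V.

V ≈ 3.92 V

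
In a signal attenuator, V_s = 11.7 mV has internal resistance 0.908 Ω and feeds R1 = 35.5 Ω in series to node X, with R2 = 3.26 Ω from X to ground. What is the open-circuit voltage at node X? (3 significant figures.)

V_th ≈ 0.962 mV

R1' = 0.908 + 35.5 = 36.41 Ω (source resistance + R1).
Open-circuit (no load on X): V_th = V_s · R2/(R1' + R2) = 11.7 × 3.26/(36.41 + 3.26) = 0.9615 mV.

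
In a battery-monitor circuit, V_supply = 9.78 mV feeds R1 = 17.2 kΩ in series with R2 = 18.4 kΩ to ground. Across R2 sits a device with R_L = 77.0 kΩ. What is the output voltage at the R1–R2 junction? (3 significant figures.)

The load sits in parallel with R2, giving an effective lower resistance R2' = R2·R_L/(R2+R_L) = 14.85 kΩ.
Then V_out = V_supply · R2'/(R1 + R2') = 9.78 × 14.85/32.05 = 4.532 mV.

V_out ≈ 4.53 mV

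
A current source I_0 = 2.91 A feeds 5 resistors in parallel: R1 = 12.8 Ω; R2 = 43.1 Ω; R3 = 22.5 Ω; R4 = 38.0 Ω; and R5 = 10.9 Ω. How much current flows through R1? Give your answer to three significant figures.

I ≈ 0.862 A

ΣG = 1/12.8 + 1/43.1 + 1/22.5 + 1/38.0 + 1/10.9 = 0.2638.
R1 takes the fraction G_k/ΣG = 0.07812/0.2638 = 0.2961, so I = 2.91 × 0.2961 = 0.8617 A.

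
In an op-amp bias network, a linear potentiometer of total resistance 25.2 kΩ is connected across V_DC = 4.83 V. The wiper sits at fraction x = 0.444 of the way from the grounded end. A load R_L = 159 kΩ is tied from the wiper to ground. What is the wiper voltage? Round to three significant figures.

Split the track: R_lower = x·R_p = 11.19 kΩ, R_upper = (1−x)·R_p = 14.01 kΩ.
(x·R_p) ‖ R_L = 10.45 kΩ.
V_out = 4.83 × 10.45/(14.01 + 10.45) = 2.064 V.

V_out ≈ 2.06 V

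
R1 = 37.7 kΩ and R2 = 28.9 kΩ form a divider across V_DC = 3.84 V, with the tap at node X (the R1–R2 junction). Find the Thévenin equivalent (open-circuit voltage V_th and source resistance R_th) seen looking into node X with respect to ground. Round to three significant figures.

V_th ≈ 1.67 V, R_th ≈ 16.4 kΩ

Open-circuit (no load on X): V_th = V_DC · R2/(R1 + R2) = 3.84 × 28.9/(37.70 + 28.9) = 1.666 V.
Zeroing V_DC shorts the top of R1 to ground, so R_th = R1 ‖ R2 = 16.36 kΩ.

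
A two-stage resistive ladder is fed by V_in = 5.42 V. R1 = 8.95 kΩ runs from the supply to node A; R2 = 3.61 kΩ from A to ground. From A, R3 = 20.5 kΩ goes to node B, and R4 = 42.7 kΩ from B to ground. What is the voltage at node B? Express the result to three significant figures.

Looking into the second stage from A: R3 + R4 = 63.20 kΩ appears in parallel with R2.
R2 ‖ (R3+R4) = 3.415 kΩ.
First divider: V_A = V_in · 3.415/(8.95 + 3.415) = 1.497 V.
Stage 2 is unloaded, so V_B = V_A · R4/(R3+R4) = 1.497 × 42.7/63.20 = 1.011 V.

V_B ≈ 1.01 V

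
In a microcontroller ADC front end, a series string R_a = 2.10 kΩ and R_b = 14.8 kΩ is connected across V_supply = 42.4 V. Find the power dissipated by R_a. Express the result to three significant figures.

Series current I = V_supply/ΣR = 42.4/16.90 = 2.509 mA.
P(R_a) = I²·R_a = (2.509)² × 2.10 = 13.22 mW.

P ≈ 13.2 mW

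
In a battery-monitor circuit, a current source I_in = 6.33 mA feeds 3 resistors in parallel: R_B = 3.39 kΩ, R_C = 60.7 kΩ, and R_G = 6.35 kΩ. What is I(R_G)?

Total conductance ΣG = 1/3.39 + 1/60.7 + 1/6.35 = 0.4689 (units of 1/kΩ).
R_G takes the fraction G_k/ΣG = 0.1575/0.4689 = 0.3358, so I = 6.33 × 0.3358 = 2.126 mA.

I ≈ 2.13 mA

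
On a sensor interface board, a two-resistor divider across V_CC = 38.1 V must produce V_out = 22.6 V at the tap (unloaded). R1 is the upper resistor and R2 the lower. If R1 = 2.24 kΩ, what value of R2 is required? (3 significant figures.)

V_out/V_CC = R2/(R1+R2) = 0.5932.
Rearranging, R2 = R1·k/(1−k) = 2.24 × 1.458 = 3.266 kΩ.

R2 ≈ 3.27 kΩ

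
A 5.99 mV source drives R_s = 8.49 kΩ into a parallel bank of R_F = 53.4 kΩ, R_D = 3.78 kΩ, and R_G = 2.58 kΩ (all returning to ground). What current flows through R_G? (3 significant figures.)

Parallel bank: R_p = 1/(1/53.4 + 1/3.78 + 1/2.58) = 1.491 kΩ.
V_A by voltage divider: V_A = 5.99 × 1.491/(8.49 + 1.491) = 0.8946 mV.
I(R_G) = V_A / R_G = 0.8946/2.58 = 0.3467 µA.

I ≈ 0.347 µA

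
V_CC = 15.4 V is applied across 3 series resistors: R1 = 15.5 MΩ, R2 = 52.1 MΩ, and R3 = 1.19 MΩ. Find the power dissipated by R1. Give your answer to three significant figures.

P ≈ 0.777 µW

ΣR = 68.79 MΩ → I = 15.4/68.79 = 0.2239 µA.
V(R1) = I·R = 3.470 V; P = V·I = 3.470 × 0.2239 = 0.7768 µW.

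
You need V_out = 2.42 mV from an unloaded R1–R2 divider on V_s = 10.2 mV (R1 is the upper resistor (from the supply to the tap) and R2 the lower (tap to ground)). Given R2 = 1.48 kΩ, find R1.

The divider ratio is R2/(R1+R2) = 2.42/10.2 = 0.2373.
Rearranging, R1 = R2·(1−k)/k = 1.48 × 3.215 = 4.758 kΩ.

R1 ≈ 4.76 kΩ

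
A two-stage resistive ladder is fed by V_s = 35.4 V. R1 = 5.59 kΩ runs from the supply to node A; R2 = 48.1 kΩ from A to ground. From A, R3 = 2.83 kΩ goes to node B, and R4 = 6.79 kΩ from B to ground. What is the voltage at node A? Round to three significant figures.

V_A ≈ 20.9 V

The second stage (R3 + R4 = 9.620 kΩ) loads node A in parallel with R2.
Effective lower resistance at A: R2 ‖ 9.620 = 8.017 kΩ.
First divider: V_A = V_s · 8.017/(5.59 + 8.017) = 20.86 V.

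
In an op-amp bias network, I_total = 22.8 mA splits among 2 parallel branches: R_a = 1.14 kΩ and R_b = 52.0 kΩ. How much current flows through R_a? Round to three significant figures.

I ≈ 22.3 mA

For two parallel branches, I_k = I_total · (other R)/(sum of R).
So I = 22.8 × 52.0/53.14 = 22.31 mA.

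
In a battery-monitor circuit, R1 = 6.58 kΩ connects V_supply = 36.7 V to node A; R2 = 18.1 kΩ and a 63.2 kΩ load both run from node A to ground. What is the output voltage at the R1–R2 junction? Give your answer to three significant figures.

First combine the lower leg with the load: R2 ‖ R_L = 14.07 kΩ.
Then V_out = V_supply · R2'/(R1 + R2') = 36.7 × 14.07/20.65 = 25.01 V.

V_out ≈ 25.0 V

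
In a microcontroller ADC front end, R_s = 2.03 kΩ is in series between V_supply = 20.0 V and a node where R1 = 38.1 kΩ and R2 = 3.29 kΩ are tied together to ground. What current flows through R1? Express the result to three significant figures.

I ≈ 0.314 mA

Equivalent of the parallel group: R_p = 3.028 kΩ.
Node voltage V_A = V_supply · R_p/(R_s + R_p) = 20.0 × 0.5987 = 11.97 V.
Branch current I = V_A/R1 = 11.97/38.1 = 0.3143 mA.
(Check via current divider: I_total = 3.954 mA; share G_k/ΣG = 0.07949 → same result.)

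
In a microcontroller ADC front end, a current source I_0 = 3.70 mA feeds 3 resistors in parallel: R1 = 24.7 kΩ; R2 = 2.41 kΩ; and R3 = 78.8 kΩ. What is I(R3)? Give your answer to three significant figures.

I ≈ 0.100 mA

ΣG = 1/24.7 + 1/2.41 + 1/78.8 = 0.4681.
By the current-divider rule, I = I_0 · G_k/ΣG = 3.70 × 0.02711 = 0.1003 mA.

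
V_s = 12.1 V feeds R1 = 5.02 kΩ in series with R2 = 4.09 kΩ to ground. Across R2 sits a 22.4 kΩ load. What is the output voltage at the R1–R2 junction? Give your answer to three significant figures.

V_out ≈ 4.94 V

R2 ‖ R_L = (4.09 × 22.4)/(4.09 + 22.4) = 3.459 kΩ.
Voltage divider with the loaded lower leg: V_out = 12.1 × 3.459/(5.02 + 3.459) = 12.1 × 0.4079 = 4.936 V.
(Unloaded it would be 5.43 V; the load pulls it down.)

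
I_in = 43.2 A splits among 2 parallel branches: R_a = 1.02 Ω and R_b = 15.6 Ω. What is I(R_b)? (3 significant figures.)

With just two branches, the current splits inversely with resistance.
So I = 43.2 × 1.02/16.62 = 2.651 A.

I ≈ 2.65 A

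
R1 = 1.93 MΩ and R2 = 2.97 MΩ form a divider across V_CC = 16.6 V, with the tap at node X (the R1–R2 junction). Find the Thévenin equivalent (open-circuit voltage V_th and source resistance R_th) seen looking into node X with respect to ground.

Open-circuit (no load on X): V_th = V_CC · R2/(R1 + R2) = 16.6 × 2.97/(1.930 + 2.97) = 10.06 V.
Looking into X with the source shorted: R_th = R1·R2/(R1+R2) = 1.930 × 2.97/4.900 = 1.170 MΩ.

V_th ≈ 10.1 V, R_th ≈ 1.17 MΩ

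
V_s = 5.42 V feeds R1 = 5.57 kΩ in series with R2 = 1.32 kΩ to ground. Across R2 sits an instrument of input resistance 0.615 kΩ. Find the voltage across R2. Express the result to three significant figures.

First combine the lower leg with the load: R2 ‖ R_L = 0.4195 kΩ.
Now apply the divider: V_out = 5.42 × 0.07004 = 0.3796 V.

V_out ≈ 0.380 V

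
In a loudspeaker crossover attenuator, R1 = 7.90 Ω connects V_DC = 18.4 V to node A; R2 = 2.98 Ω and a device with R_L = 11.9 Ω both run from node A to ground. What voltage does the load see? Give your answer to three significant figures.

R2 ‖ R_L = (2.98 × 11.9)/(2.98 + 11.9) = 2.383 Ω.
Then V_out = V_DC · R2'/(R1 + R2') = 18.4 × 2.383/10.28 = 4.264 V.

V_out ≈ 4.26 V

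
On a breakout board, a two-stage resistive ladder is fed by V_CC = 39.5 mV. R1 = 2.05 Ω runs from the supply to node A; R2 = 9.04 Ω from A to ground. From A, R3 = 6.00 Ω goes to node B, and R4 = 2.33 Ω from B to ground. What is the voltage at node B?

V_B ≈ 7.50 mV

The second stage (R3 + R4 = 8.330 Ω) loads node A in parallel with R2.
Effective lower resistance at A: R2 ‖ 8.330 = 4.335 Ω.
V_A = 39.5 × 4.335/(2.05 + 4.335) = 26.82 mV.
Stage 2 is unloaded, so V_B = V_A · R4/(R3+R4) = 26.82 × 2.33/8.330 = 7.501 mV.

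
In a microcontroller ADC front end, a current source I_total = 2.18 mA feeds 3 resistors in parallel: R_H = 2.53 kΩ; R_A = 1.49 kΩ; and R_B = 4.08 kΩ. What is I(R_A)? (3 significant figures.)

Total conductance ΣG = 1/2.53 + 1/1.49 + 1/4.08 = 1.311 (units of 1/kΩ).
Current divider: I(R_A) = I_total · G_k/ΣG = 2.18 × (0.6711/1.311) = 2.18 × 0.5117 = 1.116 mA.

I ≈ 1.12 mA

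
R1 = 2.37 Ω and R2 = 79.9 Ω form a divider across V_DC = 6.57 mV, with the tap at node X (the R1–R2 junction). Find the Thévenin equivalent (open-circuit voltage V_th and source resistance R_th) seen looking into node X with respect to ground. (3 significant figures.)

Open-circuit (no load on X): V_th = V_DC · R2/(R1 + R2) = 6.57 × 79.9/(2.370 + 79.9) = 6.381 mV.
Looking into X with the source shorted: R_th = R1·R2/(R1+R2) = 2.370 × 79.9/82.27 = 2.302 Ω.

V_th ≈ 6.38 mV, R_th ≈ 2.30 Ω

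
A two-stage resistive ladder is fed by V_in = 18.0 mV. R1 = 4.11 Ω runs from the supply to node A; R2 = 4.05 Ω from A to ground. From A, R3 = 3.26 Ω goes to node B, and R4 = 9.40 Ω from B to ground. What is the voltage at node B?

Node A sees R2 in parallel with the series input of stage 2, R3 + R4 = 12.66 Ω.
Effective lower resistance at A: R2 ‖ 12.66 = 3.068 Ω.
So V_A = 18.0 × 0.4274 = 7.694 mV.
Stage 2 is unloaded, so V_B = V_A · R4/(R3+R4) = 7.694 × 9.40/12.66 = 5.713 mV.

V_B ≈ 5.71 mV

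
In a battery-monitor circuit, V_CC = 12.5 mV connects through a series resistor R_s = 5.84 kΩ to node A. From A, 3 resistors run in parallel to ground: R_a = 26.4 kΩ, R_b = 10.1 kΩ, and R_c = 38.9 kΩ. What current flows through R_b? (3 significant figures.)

I ≈ 0.635 µA

Equivalent of the parallel group: R_p = 6.150 kΩ.
Node voltage V_A = V_CC · R_p/(R_s + R_p) = 12.5 × 0.5129 = 6.412 mV.
I(R_b) = V_A / R_b = 6.412/10.1 = 0.6348 µA.
(Equivalently: I_total = 1.043 µA, then current-divider fraction G_k/ΣG = 0.6089.)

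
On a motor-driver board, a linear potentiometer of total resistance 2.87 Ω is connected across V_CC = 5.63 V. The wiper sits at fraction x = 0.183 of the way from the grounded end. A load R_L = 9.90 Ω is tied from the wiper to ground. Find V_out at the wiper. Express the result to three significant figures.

Split the track: R_lower = x·R_p = 0.5252 Ω, R_upper = (1−x)·R_p = 2.345 Ω.
(x·R_p) ‖ R_L = 0.4988 Ω.
Loaded-divider output: V_out = 5.63 × 0.1754 = 0.9875 V.

V_out ≈ 0.987 V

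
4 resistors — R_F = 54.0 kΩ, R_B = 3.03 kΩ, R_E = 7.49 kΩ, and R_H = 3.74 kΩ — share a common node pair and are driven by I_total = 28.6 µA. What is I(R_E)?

I ≈ 5.10 µA

Total conductance ΣG = 1/54.0 + 1/3.03 + 1/7.49 + 1/3.74 = 0.7494 (units of 1/kΩ).
Current divider: I(R_E) = I_total · G_k/ΣG = 28.6 × (0.1335/0.7494) = 28.6 × 0.1781 = 5.095 µA.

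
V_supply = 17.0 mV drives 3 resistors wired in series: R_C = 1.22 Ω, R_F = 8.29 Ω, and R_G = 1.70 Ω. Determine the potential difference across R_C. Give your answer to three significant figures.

V ≈ 1.85 mV

Series total: ΣR = 1.22 + 8.29 + 1.70 = 11.21 Ω.
Voltage divider: V = V_supply · (1.220 / 11.21) = 17.0 × 0.1088 = 1.850 mV.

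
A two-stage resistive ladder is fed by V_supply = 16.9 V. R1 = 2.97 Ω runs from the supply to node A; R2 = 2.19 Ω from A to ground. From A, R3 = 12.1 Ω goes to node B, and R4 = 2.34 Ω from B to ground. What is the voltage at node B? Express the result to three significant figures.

The second stage (R3 + R4 = 14.44 Ω) loads node A in parallel with R2.
Effective lower resistance at A: R2 ‖ 14.44 = 1.902 Ω.
So V_A = 16.9 × 0.3903 = 6.597 V.
Stage 2 is unloaded, so V_B = V_A · R4/(R3+R4) = 6.597 × 2.34/14.44 = 1.069 V.

V_B ≈ 1.07 V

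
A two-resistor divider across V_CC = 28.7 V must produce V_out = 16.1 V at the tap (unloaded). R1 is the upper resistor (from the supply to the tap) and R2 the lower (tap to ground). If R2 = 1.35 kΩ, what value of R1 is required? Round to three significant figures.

V_out/V_CC = R2/(R1+R2) = 0.5610.
R1 = R2·(1/k − 1) = 1.35 × 0.7826 = 1.057 kΩ.

R1 ≈ 1.06 kΩ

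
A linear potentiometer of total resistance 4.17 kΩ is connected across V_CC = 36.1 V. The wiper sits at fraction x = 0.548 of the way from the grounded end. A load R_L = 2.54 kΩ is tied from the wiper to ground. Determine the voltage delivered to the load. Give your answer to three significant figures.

V_out ≈ 14.1 V

Lower segment x·R_p = 2.285 kΩ; upper segment (1−x)·R_p = 1.885 kΩ.
Lower segment in parallel with the load: 2.285 ‖ 2.54 = 1.203 kΩ.
V_out = 36.1 × 1.203/(1.885 + 1.203) = 14.06 V.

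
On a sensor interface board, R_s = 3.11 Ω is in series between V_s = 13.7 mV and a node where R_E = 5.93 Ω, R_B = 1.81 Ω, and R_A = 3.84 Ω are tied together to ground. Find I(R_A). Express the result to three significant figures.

I ≈ 0.880 mA

Parallel bank: R_p = 1/(1/5.93 + 1/1.81 + 1/3.84) = 1.019 Ω.
V_A by voltage divider: V_A = 13.7 × 1.019/(3.11 + 1.019) = 3.381 mV.
Branch current I = V_A/R_A = 3.381/3.84 = 0.8804 mA.
(Check via current divider: I_total = 3.318 mA; share G_k/ΣG = 0.2653 → same result.)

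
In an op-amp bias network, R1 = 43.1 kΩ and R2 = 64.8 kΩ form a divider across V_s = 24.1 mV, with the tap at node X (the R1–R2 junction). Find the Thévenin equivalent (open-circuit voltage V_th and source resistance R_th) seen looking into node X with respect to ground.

V_th ≈ 14.5 mV, R_th ≈ 25.9 kΩ

Open-circuit (no load on X): V_th = V_s · R2/(R1 + R2) = 24.1 × 64.8/(43.10 + 64.8) = 14.47 mV.
Zeroing V_s shorts the top of R1 to ground, so R_th = R1 ‖ R2 = 25.88 kΩ.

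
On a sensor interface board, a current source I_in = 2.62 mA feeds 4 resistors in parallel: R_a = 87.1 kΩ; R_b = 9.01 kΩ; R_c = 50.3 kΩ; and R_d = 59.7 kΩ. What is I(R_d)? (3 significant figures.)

Conductances: ΣG = 1/87.1 + 1/9.01 + 1/50.3 + 1/59.7 = 0.1591 (1/kΩ).
Current divider: I(R_d) = I_in · G_k/ΣG = 2.62 × (0.01675/0.1591) = 2.62 × 0.1053 = 0.2758 mA.

I ≈ 0.276 mA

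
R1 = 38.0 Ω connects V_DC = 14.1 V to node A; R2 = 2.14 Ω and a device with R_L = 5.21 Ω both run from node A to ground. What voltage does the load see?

The load sits in parallel with R2, giving an effective lower resistance R2' = R2·R_L/(R2+R_L) = 1.517 Ω.
Then V_out = V_DC · R2'/(R1 + R2') = 14.1 × 1.517/39.52 = 0.5413 V.

V_out ≈ 0.541 V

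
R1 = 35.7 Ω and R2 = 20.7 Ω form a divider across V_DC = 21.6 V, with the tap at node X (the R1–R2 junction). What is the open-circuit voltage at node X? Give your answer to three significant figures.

V_th ≈ 7.93 V

Open-circuit (no load on X): V_th = V_DC · R2/(R1 + R2) = 21.6 × 20.7/(35.70 + 20.7) = 7.928 V.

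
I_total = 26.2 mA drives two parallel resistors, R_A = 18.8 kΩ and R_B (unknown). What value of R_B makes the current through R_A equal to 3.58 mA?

R_B ≈ 2.98 kΩ

In a two-way split, I_A/I_total = R_B/(R_A + R_B).
With f = 0.1366, R_B = R_A · f/(1−f) = 18.8 × 0.1583 = 2.975 kΩ.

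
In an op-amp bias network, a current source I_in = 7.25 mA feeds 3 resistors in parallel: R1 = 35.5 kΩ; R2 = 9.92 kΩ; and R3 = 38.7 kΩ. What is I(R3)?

ΣG = 1/35.5 + 1/9.92 + 1/38.7 = 0.1548.
By the current-divider rule, I = I_in · G_k/ΣG = 7.25 × 0.1669 = 1.210 mA.

I ≈ 1.21 mA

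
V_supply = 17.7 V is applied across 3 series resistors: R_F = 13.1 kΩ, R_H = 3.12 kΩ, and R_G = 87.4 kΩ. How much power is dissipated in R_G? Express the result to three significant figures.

P ≈ 2.55 mW

Series current I = V_supply/ΣR = 17.7/103.6 = 0.1708 mA.
P = I²R = 0.02918 × 87.4 = 2.550 mW.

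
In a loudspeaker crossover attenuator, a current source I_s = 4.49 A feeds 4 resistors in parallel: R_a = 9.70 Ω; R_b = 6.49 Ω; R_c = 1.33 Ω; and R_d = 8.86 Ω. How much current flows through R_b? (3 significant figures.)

Total conductance ΣG = 1/9.70 + 1/6.49 + 1/1.33 + 1/8.86 = 1.122 (units of 1/Ω).
R_b takes the fraction G_k/ΣG = 0.1541/1.122 = 0.1373, so I = 4.49 × 0.1373 = 0.6167 A.

I ≈ 0.617 A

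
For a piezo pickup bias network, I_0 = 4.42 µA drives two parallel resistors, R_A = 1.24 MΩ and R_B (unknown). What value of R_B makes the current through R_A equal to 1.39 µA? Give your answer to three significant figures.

In a two-way split, I_A/I_0 = R_B/(R_A + R_B).
With f = 0.3145, R_B = R_A · f/(1−f) = 1.24 × 0.4587 = 0.5688 MΩ.

R_B ≈ 0.569 MΩ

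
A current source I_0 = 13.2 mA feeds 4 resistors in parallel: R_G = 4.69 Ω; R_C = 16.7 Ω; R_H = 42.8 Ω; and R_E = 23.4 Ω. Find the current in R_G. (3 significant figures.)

I ≈ 8.30 mA

Total conductance ΣG = 1/4.69 + 1/16.7 + 1/42.8 + 1/23.4 = 0.3392 (units of 1/Ω).
Current divider: I(R_G) = I_0 · G_k/ΣG = 13.2 × (0.2132/0.3392) = 13.2 × 0.6286 = 8.297 mA.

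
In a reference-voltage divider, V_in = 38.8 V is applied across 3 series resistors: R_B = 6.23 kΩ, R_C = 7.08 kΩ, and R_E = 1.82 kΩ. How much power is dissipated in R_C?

P ≈ 46.6 mW

Series current I = V_in/ΣR = 38.8/15.13 = 2.564 mA.
V(R_C) = I·R = 18.16 V; P = V·I = 18.16 × 2.564 = 46.56 mW.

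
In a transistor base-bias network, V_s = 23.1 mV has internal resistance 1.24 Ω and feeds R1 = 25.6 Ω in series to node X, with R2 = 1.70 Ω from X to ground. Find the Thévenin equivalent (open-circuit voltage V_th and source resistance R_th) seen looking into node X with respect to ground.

R1' = 1.24 + 25.6 = 26.84 Ω (source resistance + R1).
Open-circuit (no load on X): V_th = V_s · R2/(R1' + R2) = 23.1 × 1.70/(26.84 + 1.70) = 1.376 mV.
Zeroing V_s shorts the top of R1' to ground, so R_th = R1' ‖ R2 = 1.599 Ω.

V_th ≈ 1.38 mV, R_th ≈ 1.60 Ω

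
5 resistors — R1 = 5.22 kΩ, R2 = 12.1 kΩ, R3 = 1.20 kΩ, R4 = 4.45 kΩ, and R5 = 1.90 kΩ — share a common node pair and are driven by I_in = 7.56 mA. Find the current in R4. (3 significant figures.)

I ≈ 0.914 mA

Conductances: ΣG = 1/5.22 + 1/12.1 + 1/1.20 + 1/4.45 + 1/1.90 = 1.859 (1/kΩ).
R4 takes the fraction G_k/ΣG = 0.2247/1.859 = 0.1209, so I = 7.56 × 0.1209 = 0.9141 mA.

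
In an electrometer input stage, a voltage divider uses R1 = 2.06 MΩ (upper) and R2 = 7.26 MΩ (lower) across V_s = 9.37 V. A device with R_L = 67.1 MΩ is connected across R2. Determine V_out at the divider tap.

V_out ≈ 7.13 V

First combine the lower leg with the load: R2 ‖ R_L = 6.551 MΩ.
Voltage divider with the loaded lower leg: V_out = 9.37 × 6.551/(2.06 + 6.551) = 9.37 × 0.7608 = 7.128 V.
(Unloaded it would be 7.30 V; the load pulls it down.)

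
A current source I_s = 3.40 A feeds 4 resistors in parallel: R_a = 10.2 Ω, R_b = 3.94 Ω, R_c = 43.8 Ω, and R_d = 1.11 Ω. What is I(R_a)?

I ≈ 0.261 A

Conductances: ΣG = 1/10.2 + 1/3.94 + 1/43.8 + 1/1.11 = 1.276 (1/Ω).
R_a takes the fraction G_k/ΣG = 0.09804/1.276 = 0.07686, so I = 3.40 × 0.07686 = 0.2613 A.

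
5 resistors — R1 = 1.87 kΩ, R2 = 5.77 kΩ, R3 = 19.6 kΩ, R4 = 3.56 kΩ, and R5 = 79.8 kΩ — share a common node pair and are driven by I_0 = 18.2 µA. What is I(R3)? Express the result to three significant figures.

ΣG = 1/1.87 + 1/5.77 + 1/19.6 + 1/3.56 + 1/79.8 = 1.053.
R3 takes the fraction G_k/ΣG = 0.05102/1.053 = 0.04847, so I = 18.2 × 0.04847 = 0.8822 µA.

I ≈ 0.882 µA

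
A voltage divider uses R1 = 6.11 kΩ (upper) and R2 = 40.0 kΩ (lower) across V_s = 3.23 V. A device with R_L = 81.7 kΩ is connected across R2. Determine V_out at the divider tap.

V_out ≈ 2.63 V

First combine the lower leg with the load: R2 ‖ R_L = 26.85 kΩ.
Now apply the divider: V_out = 3.23 × 0.8146 = 2.631 V.
(Unloaded it would be 2.80 V; the load pulls it down.)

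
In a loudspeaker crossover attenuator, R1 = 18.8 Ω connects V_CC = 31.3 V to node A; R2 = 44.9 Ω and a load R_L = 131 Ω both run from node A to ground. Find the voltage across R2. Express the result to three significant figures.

V_out ≈ 20.0 V

R2 ‖ R_L = (44.9 × 131)/(44.9 + 131) = 33.44 Ω.
Then V_out = V_CC · R2'/(R1 + R2') = 31.3 × 33.44/52.24 = 20.04 V.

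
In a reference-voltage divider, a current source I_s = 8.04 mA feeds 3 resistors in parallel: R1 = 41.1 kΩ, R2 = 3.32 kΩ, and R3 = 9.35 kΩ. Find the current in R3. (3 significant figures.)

I ≈ 1.99 mA

Total conductance ΣG = 1/41.1 + 1/3.32 + 1/9.35 = 0.4325 (units of 1/kΩ).
Current divider: I(R3) = I_s · G_k/ΣG = 8.04 × (0.1070/0.4325) = 8.04 × 0.2473 = 1.988 mA.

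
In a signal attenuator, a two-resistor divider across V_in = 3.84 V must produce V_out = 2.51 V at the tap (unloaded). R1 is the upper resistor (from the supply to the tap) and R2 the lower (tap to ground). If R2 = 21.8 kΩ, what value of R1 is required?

R1 ≈ 11.6 kΩ

Required fraction k = V_out/V_in = 0.6536.
So R1 = R2 · (V_in/V_out − 1) = 21.8 × (3.84/2.51 − 1) = 21.8 × 0.5299 = 11.55 kΩ.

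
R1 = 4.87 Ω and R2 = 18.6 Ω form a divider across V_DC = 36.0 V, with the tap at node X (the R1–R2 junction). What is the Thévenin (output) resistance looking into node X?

R_th ≈ 3.86 Ω

Looking into X with the source shorted: R_th = R1·R2/(R1+R2) = 4.870 × 18.6/23.47 = 3.859 Ω.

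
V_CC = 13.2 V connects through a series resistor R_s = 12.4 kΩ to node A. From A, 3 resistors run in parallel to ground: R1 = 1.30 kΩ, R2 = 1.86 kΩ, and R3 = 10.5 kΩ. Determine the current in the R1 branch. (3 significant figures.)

Parallel bank: R_p = 1/(1/1.30 + 1/1.86 + 1/10.5) = 0.7132 kΩ.
V_A by voltage divider: V_A = 13.2 × 0.7132/(12.4 + 0.7132) = 0.7179 V.
I(R1) = V_A / R1 = 0.7179/1.30 = 0.5523 mA.

I ≈ 0.552 mA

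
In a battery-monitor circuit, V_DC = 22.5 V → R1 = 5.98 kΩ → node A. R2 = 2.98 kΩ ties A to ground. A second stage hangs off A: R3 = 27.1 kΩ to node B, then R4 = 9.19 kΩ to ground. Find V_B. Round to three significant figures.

V_B ≈ 1.80 V

Node A sees R2 in parallel with the series input of stage 2, R3 + R4 = 36.29 kΩ.
R2 ‖ (R3+R4) = 2.754 kΩ.
V_A = 22.5 × 2.754/(5.98 + 2.754) = 7.094 V.
Then the unloaded second divider: V_B = V_A × R4/(R3+R4) = 7.094 × 0.2532 = 1.797 V.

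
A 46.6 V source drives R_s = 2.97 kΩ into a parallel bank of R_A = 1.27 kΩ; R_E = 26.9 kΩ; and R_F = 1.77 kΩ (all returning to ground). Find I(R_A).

I ≈ 7.16 mA

Combine the parallel branches: R_p = (1/1.27 + 1/26.9 + 1/1.77)⁻¹ = 0.7197 kΩ.
Node voltage V_A = V_CC · R_p/(R_s + R_p) = 46.6 × 0.1950 = 9.089 V.
I(R_A) = V_A / R_A = 9.089/1.27 = 7.157 mA.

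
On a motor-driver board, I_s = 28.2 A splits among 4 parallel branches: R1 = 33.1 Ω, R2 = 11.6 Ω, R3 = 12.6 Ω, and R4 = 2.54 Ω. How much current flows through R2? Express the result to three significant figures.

I ≈ 4.12 A

ΣG = 1/33.1 + 1/11.6 + 1/12.6 + 1/2.54 = 0.5895.
Current divider: I(R2) = I_s · G_k/ΣG = 28.2 × (0.08621/0.5895) = 28.2 × 0.1462 = 4.124 A.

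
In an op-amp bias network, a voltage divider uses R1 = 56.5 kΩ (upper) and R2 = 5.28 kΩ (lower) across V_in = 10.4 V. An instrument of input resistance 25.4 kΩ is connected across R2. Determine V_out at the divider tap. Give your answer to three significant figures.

V_out ≈ 0.747 V

First combine the lower leg with the load: R2 ‖ R_L = 4.371 kΩ.
Now apply the divider: V_out = 10.4 × 0.07181 = 0.7468 V.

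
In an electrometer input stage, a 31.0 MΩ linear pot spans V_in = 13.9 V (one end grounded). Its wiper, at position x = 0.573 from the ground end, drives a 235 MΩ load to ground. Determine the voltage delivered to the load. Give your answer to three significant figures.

V_out ≈ 7.72 V

The pot divides into 13.24 MΩ above the wiper and 17.76 MΩ below.
Lower segment in parallel with the load: 17.76 ‖ 235 = 16.51 MΩ.
Loaded-divider output: V_out = 13.9 × 0.5551 = 7.716 V.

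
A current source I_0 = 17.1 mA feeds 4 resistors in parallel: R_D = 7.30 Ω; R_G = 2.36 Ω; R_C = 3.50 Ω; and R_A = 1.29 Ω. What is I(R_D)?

I ≈ 1.44 mA

Conductances: ΣG = 1/7.30 + 1/2.36 + 1/3.50 + 1/1.29 = 1.622 (1/Ω).
By the current-divider rule, I = I_0 · G_k/ΣG = 17.1 × 0.08447 = 1.445 mA.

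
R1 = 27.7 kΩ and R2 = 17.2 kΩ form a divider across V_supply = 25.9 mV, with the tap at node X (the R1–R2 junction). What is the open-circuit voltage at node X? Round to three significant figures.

With X open, the divider is unloaded: V_th = 25.9 × 17.2/44.90 = 9.922 mV.

V_th ≈ 9.92 mV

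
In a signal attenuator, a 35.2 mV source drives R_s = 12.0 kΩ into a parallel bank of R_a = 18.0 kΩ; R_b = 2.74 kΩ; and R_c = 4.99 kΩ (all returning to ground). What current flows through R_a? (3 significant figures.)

Equivalent of the parallel group: R_p = 1.611 kΩ.
V_A = 35.2 × 1.611/13.61 = 4.165 mV.
Branch current I = V_A/R_a = 4.165/18.0 = 0.2314 µA.
(Check via current divider: I_total = 2.586 µA; share G_k/ΣG = 0.08947 → same result.)

I ≈ 0.231 µA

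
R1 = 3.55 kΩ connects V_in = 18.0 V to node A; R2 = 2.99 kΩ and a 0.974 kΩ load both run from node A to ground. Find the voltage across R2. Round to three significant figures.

R2 ‖ R_L = (2.99 × 0.974)/(2.99 + 0.974) = 0.7347 kΩ.
Then V_out = V_in · R2'/(R1 + R2') = 18.0 × 0.7347/4.285 = 3.086 V.
(Unloaded it would be 8.23 V; the load pulls it down.)

V_out ≈ 3.09 V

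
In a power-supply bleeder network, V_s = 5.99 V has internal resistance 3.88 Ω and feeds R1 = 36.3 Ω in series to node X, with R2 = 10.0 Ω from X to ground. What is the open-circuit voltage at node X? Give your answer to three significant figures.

R1' = 3.88 + 36.3 = 40.18 Ω (source resistance + R1).
V_th is the unloaded tap voltage: V_s · R2/(R1'+R2) = 5.99 × 0.1993 = 1.194 V.

V_th ≈ 1.19 V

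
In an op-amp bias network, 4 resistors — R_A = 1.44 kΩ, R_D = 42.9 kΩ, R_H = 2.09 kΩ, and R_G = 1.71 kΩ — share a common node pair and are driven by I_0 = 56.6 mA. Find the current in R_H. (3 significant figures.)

Conductances: ΣG = 1/1.44 + 1/42.9 + 1/2.09 + 1/1.71 = 1.781 (1/kΩ).
R_H takes the fraction G_k/ΣG = 0.4785/1.781 = 0.2686, so I = 56.6 × 0.2686 = 15.21 mA.

I ≈ 15.2 mA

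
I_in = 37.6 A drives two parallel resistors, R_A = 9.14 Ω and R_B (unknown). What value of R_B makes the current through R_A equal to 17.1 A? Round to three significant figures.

Two-branch current divider: I_A = I_in · R_B/(R_A + R_B).
With f = 0.4548, R_B = R_A · f/(1−f) = 9.14 × 0.8341 = 7.624 Ω.

R_B ≈ 7.62 Ω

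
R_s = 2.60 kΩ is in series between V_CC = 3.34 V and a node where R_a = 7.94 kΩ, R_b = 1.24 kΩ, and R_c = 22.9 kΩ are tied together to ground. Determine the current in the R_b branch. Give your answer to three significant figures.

I ≈ 0.761 mA

Combine the parallel branches: R_p = (1/7.94 + 1/1.24 + 1/22.9)⁻¹ = 1.025 kΩ.
Node voltage V_A = V_CC · R_p/(R_s + R_p) = 3.34 × 0.2827 = 0.9441 V.
Branch current I = V_A/R_b = 0.9441/1.24 = 0.7614 mA.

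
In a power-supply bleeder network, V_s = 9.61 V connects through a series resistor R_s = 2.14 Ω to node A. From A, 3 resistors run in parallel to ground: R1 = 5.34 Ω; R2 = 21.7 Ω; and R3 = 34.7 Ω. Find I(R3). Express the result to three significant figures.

Combine the parallel branches: R_p = (1/5.34 + 1/21.7 + 1/34.7)⁻¹ = 3.814 Ω.
V_A by voltage divider: V_A = 9.61 × 3.814/(2.14 + 3.814) = 6.156 V.
Branch current I = V_A/R3 = 6.156/34.7 = 0.1774 A.

I ≈ 0.177 A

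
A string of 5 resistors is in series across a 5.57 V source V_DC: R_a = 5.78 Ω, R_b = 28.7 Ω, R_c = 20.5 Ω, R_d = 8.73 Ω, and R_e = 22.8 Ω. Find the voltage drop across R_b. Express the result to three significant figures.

ΣR = 5.78 + 28.7 + 20.5 + 8.73 + 22.8 = 86.51 Ω.
Voltage divider: V = V_DC · (28.70 / 86.51) = 5.57 × 0.3318 = 1.848 V.

V ≈ 1.85 V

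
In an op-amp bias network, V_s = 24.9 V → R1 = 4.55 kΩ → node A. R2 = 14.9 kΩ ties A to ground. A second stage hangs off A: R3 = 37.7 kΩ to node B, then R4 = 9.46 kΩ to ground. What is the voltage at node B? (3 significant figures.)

Node A sees R2 in parallel with the series input of stage 2, R3 + R4 = 47.16 kΩ.
R2 ‖ (R3+R4) = 11.32 kΩ.
So V_A = 24.9 × 0.7133 = 17.76 V.
Then the unloaded second divider: V_B = V_A × R4/(R3+R4) = 17.76 × 0.2006 = 3.563 V.

V_B ≈ 3.56 V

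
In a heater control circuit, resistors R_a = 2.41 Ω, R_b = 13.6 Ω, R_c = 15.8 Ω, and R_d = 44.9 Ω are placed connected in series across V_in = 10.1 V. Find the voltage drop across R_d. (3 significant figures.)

V ≈ 5.91 V

Total series resistance ΣR = 2.41 + 13.6 + 15.8 + 44.9 = 76.71 Ω.
V = V_in · R/ΣR = 10.1 × 0.5853 = 5.912 V.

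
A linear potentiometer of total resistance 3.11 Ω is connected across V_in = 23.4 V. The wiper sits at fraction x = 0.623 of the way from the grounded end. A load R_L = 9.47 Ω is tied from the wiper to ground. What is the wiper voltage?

V_out ≈ 13.5 V

The pot divides into 1.172 Ω above the wiper and 1.938 Ω below.
R_L loads the lower segment: effective lower R = 1.608 Ω.
Loaded-divider output: V_out = 23.4 × 0.5784 = 13.53 V.
(Unloaded: V_out = x·V_in = 14.6 V.)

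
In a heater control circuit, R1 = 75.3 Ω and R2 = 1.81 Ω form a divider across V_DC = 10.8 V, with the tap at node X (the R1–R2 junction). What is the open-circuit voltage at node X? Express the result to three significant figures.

V_th ≈ 0.254 V

V_th is the unloaded tap voltage: V_DC · R2/(R1+R2) = 10.8 × 0.02347 = 0.2535 V.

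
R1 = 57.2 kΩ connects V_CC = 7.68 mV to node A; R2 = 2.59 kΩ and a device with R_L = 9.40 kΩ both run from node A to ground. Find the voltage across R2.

V_out ≈ 0.263 mV

First combine the lower leg with the load: R2 ‖ R_L = 2.031 kΩ.
Then V_out = V_CC · R2'/(R1 + R2') = 7.68 × 2.031/59.23 = 0.2633 mV.
(Unloaded it would be 0.333 mV; the load pulls it down.)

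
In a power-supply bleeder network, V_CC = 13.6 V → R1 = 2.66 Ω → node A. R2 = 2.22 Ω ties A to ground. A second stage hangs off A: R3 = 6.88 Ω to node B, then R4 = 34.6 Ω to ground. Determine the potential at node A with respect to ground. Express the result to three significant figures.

The second stage (R3 + R4 = 41.48 Ω) loads node A in parallel with R2.
R2 ‖ (R3+R4) = 2.107 Ω.
V_A = 13.6 × 2.107/(2.66 + 2.107) = 6.012 V.

V_A ≈ 6.01 V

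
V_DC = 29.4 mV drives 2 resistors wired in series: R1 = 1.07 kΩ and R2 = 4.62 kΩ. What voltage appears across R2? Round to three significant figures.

V ≈ 23.9 mV

Series total: ΣR = 1.07 + 4.62 = 5.690 kΩ.
Voltage divider: V = V_DC · (4.620 / 5.690) = 29.4 × 0.8120 = 23.87 mV.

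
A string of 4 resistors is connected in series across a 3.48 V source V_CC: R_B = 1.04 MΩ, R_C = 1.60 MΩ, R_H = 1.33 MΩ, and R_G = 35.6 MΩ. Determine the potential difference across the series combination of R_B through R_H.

Series total: ΣR = 1.04 + 1.60 + 1.33 + 35.6 = 39.57 MΩ.
R_{R_B..R_H} = 1.04 + 1.60 + 1.33 = 3.970 MΩ.
By the voltage-divider rule, V = 3.48 × 3.970/39.57 = 0.3491 V.

V ≈ 0.349 V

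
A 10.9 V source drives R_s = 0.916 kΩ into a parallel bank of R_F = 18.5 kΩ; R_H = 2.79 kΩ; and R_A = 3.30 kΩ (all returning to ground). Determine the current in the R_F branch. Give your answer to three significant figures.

I ≈ 0.356 mA

Equivalent of the parallel group: R_p = 1.398 kΩ.
Node voltage V_A = V_DC · R_p/(R_s + R_p) = 10.9 × 0.6041 = 6.584 V.
Branch current I = V_A/R_F = 6.584/18.5 = 0.3559 mA.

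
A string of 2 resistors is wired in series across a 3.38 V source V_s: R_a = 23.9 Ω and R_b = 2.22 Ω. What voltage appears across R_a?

V ≈ 3.09 V

ΣR = 23.9 + 2.22 = 26.12 Ω.
Voltage divider: V = V_s · (23.90 / 26.12) = 3.38 × 0.9150 = 3.093 V.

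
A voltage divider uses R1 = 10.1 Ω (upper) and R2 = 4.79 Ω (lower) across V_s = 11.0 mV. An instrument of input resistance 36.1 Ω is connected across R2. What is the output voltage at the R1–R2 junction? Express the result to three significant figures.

V_out ≈ 3.25 mV

The load sits in parallel with R2, giving an effective lower resistance R2' = R2·R_L/(R2+R_L) = 4.229 Ω.
Now apply the divider: V_out = 11.0 × 0.2951 = 3.246 mV.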